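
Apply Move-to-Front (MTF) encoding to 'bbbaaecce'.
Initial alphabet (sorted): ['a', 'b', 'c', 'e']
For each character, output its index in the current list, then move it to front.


MTF encoding:
'b': index 1 in ['a', 'b', 'c', 'e'] -> ['b', 'a', 'c', 'e']
'b': index 0 in ['b', 'a', 'c', 'e'] -> ['b', 'a', 'c', 'e']
'b': index 0 in ['b', 'a', 'c', 'e'] -> ['b', 'a', 'c', 'e']
'a': index 1 in ['b', 'a', 'c', 'e'] -> ['a', 'b', 'c', 'e']
'a': index 0 in ['a', 'b', 'c', 'e'] -> ['a', 'b', 'c', 'e']
'e': index 3 in ['a', 'b', 'c', 'e'] -> ['e', 'a', 'b', 'c']
'c': index 3 in ['e', 'a', 'b', 'c'] -> ['c', 'e', 'a', 'b']
'c': index 0 in ['c', 'e', 'a', 'b'] -> ['c', 'e', 'a', 'b']
'e': index 1 in ['c', 'e', 'a', 'b'] -> ['e', 'c', 'a', 'b']


Output: [1, 0, 0, 1, 0, 3, 3, 0, 1]


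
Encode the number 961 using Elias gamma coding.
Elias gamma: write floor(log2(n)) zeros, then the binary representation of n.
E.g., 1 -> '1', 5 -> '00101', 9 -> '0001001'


num_bits = floor(log2(961)) + 1 = 10
leading_zeros = num_bits - 1 = 9
binary(961) = 1111000001

Elias gamma(961) = '000000000' + '1111000001' = 0000000001111000001 (19 bits)


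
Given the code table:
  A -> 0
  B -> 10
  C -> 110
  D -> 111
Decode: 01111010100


Decoding:
0 -> A
111 -> D
10 -> B
10 -> B
10 -> B
0 -> A


Result: ADBBBA


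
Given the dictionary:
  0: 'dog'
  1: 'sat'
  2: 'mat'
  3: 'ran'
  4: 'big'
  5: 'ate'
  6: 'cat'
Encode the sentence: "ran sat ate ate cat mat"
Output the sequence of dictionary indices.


Look up each word in the dictionary:
  'ran' -> 3
  'sat' -> 1
  'ate' -> 5
  'ate' -> 5
  'cat' -> 6
  'mat' -> 2

Encoded: [3, 1, 5, 5, 6, 2]


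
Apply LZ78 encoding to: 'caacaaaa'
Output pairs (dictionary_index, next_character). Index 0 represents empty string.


LZ78 encoding steps:
Dictionary: {0: ''}
Step 1: w='' (idx 0), next='c' -> output (0, 'c'), add 'c' as idx 1
Step 2: w='' (idx 0), next='a' -> output (0, 'a'), add 'a' as idx 2
Step 3: w='a' (idx 2), next='c' -> output (2, 'c'), add 'ac' as idx 3
Step 4: w='a' (idx 2), next='a' -> output (2, 'a'), add 'aa' as idx 4
Step 5: w='aa' (idx 4), end of input -> output (4, '')


Encoded: [(0, 'c'), (0, 'a'), (2, 'c'), (2, 'a'), (4, '')]


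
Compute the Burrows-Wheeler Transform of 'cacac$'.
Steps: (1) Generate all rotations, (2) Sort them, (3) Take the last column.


Rotations (sorted):
  0: $cacac -> last char: c
  1: ac$cac -> last char: c
  2: acac$c -> last char: c
  3: c$caca -> last char: a
  4: cac$ca -> last char: a
  5: cacac$ -> last char: $


BWT = cccaa$


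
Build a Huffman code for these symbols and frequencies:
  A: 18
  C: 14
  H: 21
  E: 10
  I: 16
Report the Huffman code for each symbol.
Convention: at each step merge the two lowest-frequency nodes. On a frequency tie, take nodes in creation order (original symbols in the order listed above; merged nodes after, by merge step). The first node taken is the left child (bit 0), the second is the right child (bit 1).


Huffman tree construction:
Step 1: Merge E(10) + C(14) = 24
Step 2: Merge I(16) + A(18) = 34
Step 3: Merge H(21) + (E+C)(24) = 45
Step 4: Merge (I+A)(34) + (H+(E+C))(45) = 79
Read each symbol's code off the tree from the root (left child = 0, right child = 1).

Codes:
  A: 01 (length 2)
  C: 111 (length 3)
  H: 10 (length 2)
  E: 110 (length 3)
  I: 00 (length 2)
Average code length: 182/79 = 2.3038 bits/symbol


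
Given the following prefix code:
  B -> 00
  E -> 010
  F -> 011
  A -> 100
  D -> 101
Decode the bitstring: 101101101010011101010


Decoding step by step:
Bits 101 -> D
Bits 101 -> D
Bits 101 -> D
Bits 010 -> E
Bits 011 -> F
Bits 101 -> D
Bits 010 -> E


Decoded message: DDDEFDE


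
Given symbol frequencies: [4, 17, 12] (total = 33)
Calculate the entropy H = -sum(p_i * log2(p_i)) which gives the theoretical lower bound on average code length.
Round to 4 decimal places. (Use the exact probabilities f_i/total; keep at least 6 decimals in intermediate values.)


Per-symbol terms -p_i * log2(p_i) with p_i = f_i/33:
  p = 4/33 = 0.121212: log2(p) = -3.044394, -p*log2(p) = 0.369017
  p = 17/33 = 0.515152: log2(p) = -0.956931, -p*log2(p) = 0.492965
  p = 12/33 = 0.363636: log2(p) = -1.459432, -p*log2(p) = 0.530702
H = 0.369017 + 0.492965 + 0.530702 = 1.392684

H = 1.3927 bits/symbol


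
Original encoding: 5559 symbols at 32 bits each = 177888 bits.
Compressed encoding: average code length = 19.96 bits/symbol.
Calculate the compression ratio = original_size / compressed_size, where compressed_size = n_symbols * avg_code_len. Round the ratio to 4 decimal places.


original_size = n_symbols * orig_bits = 5559 * 32 = 177888 bits
compressed_size = n_symbols * avg_code_len = 5559 * 19.96 = 110957.64 bits
ratio = original_size / compressed_size = 177888 / 110957.64 = 1.6032

Compression ratio = 1.6032


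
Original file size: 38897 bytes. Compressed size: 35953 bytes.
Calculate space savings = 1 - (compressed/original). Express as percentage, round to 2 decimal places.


ratio = compressed/original = 35953/38897 = 0.924313
savings = 1 - ratio = 1 - 0.924313 = 0.075687
as a percentage: 0.075687 * 100 = 7.57%

Space savings = 1 - 35953/38897 = 7.57%


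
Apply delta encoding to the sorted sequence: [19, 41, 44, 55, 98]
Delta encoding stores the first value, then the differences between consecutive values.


First value: 19
Deltas:
  41 - 19 = 22
  44 - 41 = 3
  55 - 44 = 11
  98 - 55 = 43


Delta encoded: [19, 22, 3, 11, 43]


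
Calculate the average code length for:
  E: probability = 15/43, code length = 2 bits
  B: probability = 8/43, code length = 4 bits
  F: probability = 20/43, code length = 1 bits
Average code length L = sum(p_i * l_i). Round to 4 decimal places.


Weighted contributions p_i * l_i:
  E: (15/43) * 2 = 30/43
  B: (8/43) * 4 = 32/43
  F: (20/43) * 1 = 20/43
Sum = (30 + 32 + 20)/43 = 82/43

L = 82/43 = 1.9070 bits/symbol


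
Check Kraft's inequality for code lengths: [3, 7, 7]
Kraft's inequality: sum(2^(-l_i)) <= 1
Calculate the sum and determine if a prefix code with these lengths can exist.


Sum = 2^(-3) + 2^(-7) + 2^(-7)
    = 0.125 + 0.0078125 + 0.0078125
    = 18/128 = 0.140625
Since 0.140625 <= 1, Kraft's inequality IS satisfied.
A prefix code with these lengths CAN exist.

Kraft sum = 0.140625. Satisfied.


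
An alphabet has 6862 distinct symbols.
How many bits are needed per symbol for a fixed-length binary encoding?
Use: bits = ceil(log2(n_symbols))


log2(6862) = 12.7444
Bracket: 2^12 = 4096 < 6862 <= 2^13 = 8192
So ceil(log2(6862)) = 13

bits = ceil(log2(6862)) = ceil(12.7444) = 13 bits


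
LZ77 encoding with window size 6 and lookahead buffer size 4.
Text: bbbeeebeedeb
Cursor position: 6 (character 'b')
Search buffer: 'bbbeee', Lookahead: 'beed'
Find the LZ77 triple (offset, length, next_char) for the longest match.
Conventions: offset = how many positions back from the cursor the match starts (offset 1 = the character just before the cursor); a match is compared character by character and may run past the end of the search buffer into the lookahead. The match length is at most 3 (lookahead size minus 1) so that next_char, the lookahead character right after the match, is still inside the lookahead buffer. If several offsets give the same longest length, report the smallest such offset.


Try each offset into the search buffer:
  offset=1 (pos 5, char 'e'): match length 0
  offset=2 (pos 4, char 'e'): match length 0
  offset=3 (pos 3, char 'e'): match length 0
  offset=4 (pos 2, char 'b'): match length 3
  offset=5 (pos 1, char 'b'): match length 1
  offset=6 (pos 0, char 'b'): match length 1
Longest match has length 3 at offset 4.
next_char = character at position 6 + 3 = 9 -> 'd'

Best match: offset=4, length=3 (matching 'bee' starting at position 2)
LZ77 triple: (4, 3, 'd')


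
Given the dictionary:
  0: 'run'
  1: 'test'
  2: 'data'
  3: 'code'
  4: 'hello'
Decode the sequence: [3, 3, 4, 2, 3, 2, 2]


Look up each index in the dictionary:
  3 -> 'code'
  3 -> 'code'
  4 -> 'hello'
  2 -> 'data'
  3 -> 'code'
  2 -> 'data'
  2 -> 'data'

Decoded: "code code hello data code data data"


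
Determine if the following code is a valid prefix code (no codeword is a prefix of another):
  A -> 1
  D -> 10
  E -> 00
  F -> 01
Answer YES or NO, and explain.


Checking each pair (does one codeword prefix another?):
  A='1' vs D='10': prefix -- VIOLATION

NO -- this is NOT a valid prefix code. A (1) is a prefix of D (10).


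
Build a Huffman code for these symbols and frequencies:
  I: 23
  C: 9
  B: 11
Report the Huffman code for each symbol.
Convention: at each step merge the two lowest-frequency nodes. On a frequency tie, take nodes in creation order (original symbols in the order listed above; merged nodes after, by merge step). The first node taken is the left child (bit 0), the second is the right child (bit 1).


Huffman tree construction:
Step 1: Merge C(9) + B(11) = 20
Step 2: Merge (C+B)(20) + I(23) = 43
Read each symbol's code off the tree from the root (left child = 0, right child = 1).

Codes:
  I: 1 (length 1)
  C: 00 (length 2)
  B: 01 (length 2)
Average code length: 63/43 = 1.4651 bits/symbol


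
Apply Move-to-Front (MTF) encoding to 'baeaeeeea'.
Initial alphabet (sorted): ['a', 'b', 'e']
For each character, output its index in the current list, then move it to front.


MTF encoding:
'b': index 1 in ['a', 'b', 'e'] -> ['b', 'a', 'e']
'a': index 1 in ['b', 'a', 'e'] -> ['a', 'b', 'e']
'e': index 2 in ['a', 'b', 'e'] -> ['e', 'a', 'b']
'a': index 1 in ['e', 'a', 'b'] -> ['a', 'e', 'b']
'e': index 1 in ['a', 'e', 'b'] -> ['e', 'a', 'b']
'e': index 0 in ['e', 'a', 'b'] -> ['e', 'a', 'b']
'e': index 0 in ['e', 'a', 'b'] -> ['e', 'a', 'b']
'e': index 0 in ['e', 'a', 'b'] -> ['e', 'a', 'b']
'a': index 1 in ['e', 'a', 'b'] -> ['a', 'e', 'b']


Output: [1, 1, 2, 1, 1, 0, 0, 0, 1]


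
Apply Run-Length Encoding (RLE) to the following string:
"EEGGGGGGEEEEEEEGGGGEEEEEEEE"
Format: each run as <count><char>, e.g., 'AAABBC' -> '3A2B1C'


Scanning runs left to right:
  i=0: run of 'E' x 2 -> '2E'
  i=2: run of 'G' x 6 -> '6G'
  i=8: run of 'E' x 7 -> '7E'
  i=15: run of 'G' x 4 -> '4G'
  i=19: run of 'E' x 8 -> '8E'

RLE = 2E6G7E4G8E


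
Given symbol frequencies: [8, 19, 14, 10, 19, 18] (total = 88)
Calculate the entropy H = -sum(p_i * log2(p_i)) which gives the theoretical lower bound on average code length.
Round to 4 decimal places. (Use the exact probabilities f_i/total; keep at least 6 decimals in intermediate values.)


Per-symbol terms -p_i * log2(p_i) with p_i = f_i/88:
  p = 8/88 = 0.090909: log2(p) = -3.459432, -p*log2(p) = 0.314494
  p = 19/88 = 0.215909: log2(p) = -2.211504, -p*log2(p) = 0.477484
  p = 14/88 = 0.159091: log2(p) = -2.652077, -p*log2(p) = 0.421921
  p = 10/88 = 0.113636: log2(p) = -3.137504, -p*log2(p) = 0.356534
  p = 19/88 = 0.215909: log2(p) = -2.211504, -p*log2(p) = 0.477484
  p = 18/88 = 0.204545: log2(p) = -2.289507, -p*log2(p) = 0.468308
H = 0.314494 + 0.477484 + 0.421921 + 0.356534 + 0.477484 + 0.468308 = 2.516225

H = 2.5162 bits/symbol


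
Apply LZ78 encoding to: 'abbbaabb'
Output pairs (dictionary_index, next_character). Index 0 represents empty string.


LZ78 encoding steps:
Dictionary: {0: ''}
Step 1: w='' (idx 0), next='a' -> output (0, 'a'), add 'a' as idx 1
Step 2: w='' (idx 0), next='b' -> output (0, 'b'), add 'b' as idx 2
Step 3: w='b' (idx 2), next='b' -> output (2, 'b'), add 'bb' as idx 3
Step 4: w='a' (idx 1), next='a' -> output (1, 'a'), add 'aa' as idx 4
Step 5: w='bb' (idx 3), end of input -> output (3, '')


Encoded: [(0, 'a'), (0, 'b'), (2, 'b'), (1, 'a'), (3, '')]


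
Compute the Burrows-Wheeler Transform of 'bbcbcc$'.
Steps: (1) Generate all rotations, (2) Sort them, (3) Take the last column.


Rotations (sorted):
  0: $bbcbcc -> last char: c
  1: bbcbcc$ -> last char: $
  2: bcbcc$b -> last char: b
  3: bcc$bbc -> last char: c
  4: c$bbcbc -> last char: c
  5: cbcc$bb -> last char: b
  6: cc$bbcb -> last char: b


BWT = c$bccbb


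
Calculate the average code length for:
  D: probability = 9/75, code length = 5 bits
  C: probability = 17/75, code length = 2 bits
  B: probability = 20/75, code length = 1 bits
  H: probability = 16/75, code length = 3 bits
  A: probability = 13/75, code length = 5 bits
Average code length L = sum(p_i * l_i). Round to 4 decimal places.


Weighted contributions p_i * l_i:
  D: (9/75) * 5 = 45/75
  C: (17/75) * 2 = 34/75
  B: (20/75) * 1 = 20/75
  H: (16/75) * 3 = 48/75
  A: (13/75) * 5 = 65/75
Sum = (45 + 34 + 20 + 48 + 65)/75 = 212/75

L = 212/75 = 2.8267 bits/symbol


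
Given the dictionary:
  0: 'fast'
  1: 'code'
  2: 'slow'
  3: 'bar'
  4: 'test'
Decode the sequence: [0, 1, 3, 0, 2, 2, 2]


Look up each index in the dictionary:
  0 -> 'fast'
  1 -> 'code'
  3 -> 'bar'
  0 -> 'fast'
  2 -> 'slow'
  2 -> 'slow'
  2 -> 'slow'

Decoded: "fast code bar fast slow slow slow"


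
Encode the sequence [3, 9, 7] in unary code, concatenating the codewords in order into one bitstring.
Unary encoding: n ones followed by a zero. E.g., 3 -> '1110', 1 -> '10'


Encode each number as n ones followed by a terminating 0:
  3 -> 1110 (4 bits)
  9 -> 1111111110 (10 bits)
  7 -> 11111110 (8 bits)
Total length = 4 + 10 + 8 = 22 bits.

Unary([3, 9, 7]) = 1110111111111011111110 (22 bits)


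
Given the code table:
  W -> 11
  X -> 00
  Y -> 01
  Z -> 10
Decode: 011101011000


Decoding:
01 -> Y
11 -> W
01 -> Y
01 -> Y
10 -> Z
00 -> X


Result: YWYYZX


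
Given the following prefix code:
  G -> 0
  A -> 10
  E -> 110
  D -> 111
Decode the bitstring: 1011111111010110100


Decoding step by step:
Bits 10 -> A
Bits 111 -> D
Bits 111 -> D
Bits 110 -> E
Bits 10 -> A
Bits 110 -> E
Bits 10 -> A
Bits 0 -> G


Decoded message: ADDEAEAG


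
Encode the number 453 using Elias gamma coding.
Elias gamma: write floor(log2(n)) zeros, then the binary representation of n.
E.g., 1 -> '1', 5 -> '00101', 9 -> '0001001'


num_bits = floor(log2(453)) + 1 = 9
leading_zeros = num_bits - 1 = 8
binary(453) = 111000101

Elias gamma(453) = '00000000' + '111000101' = 00000000111000101 (17 bits)


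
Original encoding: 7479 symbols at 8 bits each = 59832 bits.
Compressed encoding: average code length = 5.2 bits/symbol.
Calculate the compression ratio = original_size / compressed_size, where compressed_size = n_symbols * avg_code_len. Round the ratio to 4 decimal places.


original_size = n_symbols * orig_bits = 7479 * 8 = 59832 bits
compressed_size = n_symbols * avg_code_len = 7479 * 5.2 = 38890.8 bits
ratio = original_size / compressed_size = 59832 / 38890.8 = 1.5385

Compression ratio = 1.5385


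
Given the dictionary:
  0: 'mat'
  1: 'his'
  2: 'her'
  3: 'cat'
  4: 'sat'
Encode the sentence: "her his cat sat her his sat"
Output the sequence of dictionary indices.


Look up each word in the dictionary:
  'her' -> 2
  'his' -> 1
  'cat' -> 3
  'sat' -> 4
  'her' -> 2
  'his' -> 1
  'sat' -> 4

Encoded: [2, 1, 3, 4, 2, 1, 4]


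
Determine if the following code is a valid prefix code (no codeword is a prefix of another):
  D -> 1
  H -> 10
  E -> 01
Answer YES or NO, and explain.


Checking each pair (does one codeword prefix another?):
  D='1' vs H='10': prefix -- VIOLATION

NO -- this is NOT a valid prefix code. D (1) is a prefix of H (10).


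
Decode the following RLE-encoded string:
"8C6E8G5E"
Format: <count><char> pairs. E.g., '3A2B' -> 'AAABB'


Expanding each <count><char> pair:
  8C -> 'CCCCCCCC'
  6E -> 'EEEEEE'
  8G -> 'GGGGGGGG'
  5E -> 'EEEEE'

Decoded = CCCCCCCCEEEEEEGGGGGGGGEEEEE


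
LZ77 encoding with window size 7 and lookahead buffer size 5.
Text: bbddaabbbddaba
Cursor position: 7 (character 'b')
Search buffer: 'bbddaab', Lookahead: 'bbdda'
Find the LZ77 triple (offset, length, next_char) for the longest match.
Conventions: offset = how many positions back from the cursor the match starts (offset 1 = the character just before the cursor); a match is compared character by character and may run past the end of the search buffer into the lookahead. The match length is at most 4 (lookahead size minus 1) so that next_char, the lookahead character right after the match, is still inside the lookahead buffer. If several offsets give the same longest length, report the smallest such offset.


Try each offset into the search buffer:
  offset=1 (pos 6, char 'b'): match length 2
  offset=2 (pos 5, char 'a'): match length 0
  offset=3 (pos 4, char 'a'): match length 0
  offset=4 (pos 3, char 'd'): match length 0
  offset=5 (pos 2, char 'd'): match length 0
  offset=6 (pos 1, char 'b'): match length 1
  offset=7 (pos 0, char 'b'): match length 4
Longest match has length 4 at offset 7.
next_char = character at position 7 + 4 = 11 -> 'a'

Best match: offset=7, length=4 (matching 'bbdd' starting at position 0)
LZ77 triple: (7, 4, 'a')


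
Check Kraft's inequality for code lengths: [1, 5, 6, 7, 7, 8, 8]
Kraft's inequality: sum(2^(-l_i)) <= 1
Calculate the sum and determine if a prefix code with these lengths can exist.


Sum = 2^(-1) + 2^(-5) + 2^(-6) + 2^(-7) + 2^(-7) + 2^(-8) + 2^(-8)
    = 0.5 + 0.03125 + 0.015625 + 0.0078125 + 0.0078125 + 0.00390625 + 0.00390625
    = 146/256 = 0.5703125
Since 0.5703125 <= 1, Kraft's inequality IS satisfied.
A prefix code with these lengths CAN exist.

Kraft sum = 0.5703125. Satisfied.


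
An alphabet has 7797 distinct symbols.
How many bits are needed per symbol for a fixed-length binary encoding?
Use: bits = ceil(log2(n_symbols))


log2(7797) = 12.9287
Bracket: 2^12 = 4096 < 7797 <= 2^13 = 8192
So ceil(log2(7797)) = 13

bits = ceil(log2(7797)) = ceil(12.9287) = 13 bits


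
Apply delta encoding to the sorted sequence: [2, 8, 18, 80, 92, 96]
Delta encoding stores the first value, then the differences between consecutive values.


First value: 2
Deltas:
  8 - 2 = 6
  18 - 8 = 10
  80 - 18 = 62
  92 - 80 = 12
  96 - 92 = 4


Delta encoded: [2, 6, 10, 62, 12, 4]


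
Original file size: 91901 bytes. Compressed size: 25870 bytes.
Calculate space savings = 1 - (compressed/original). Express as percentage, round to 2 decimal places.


ratio = compressed/original = 25870/91901 = 0.281499
savings = 1 - ratio = 1 - 0.281499 = 0.718501
as a percentage: 0.718501 * 100 = 71.85%

Space savings = 1 - 25870/91901 = 71.85%


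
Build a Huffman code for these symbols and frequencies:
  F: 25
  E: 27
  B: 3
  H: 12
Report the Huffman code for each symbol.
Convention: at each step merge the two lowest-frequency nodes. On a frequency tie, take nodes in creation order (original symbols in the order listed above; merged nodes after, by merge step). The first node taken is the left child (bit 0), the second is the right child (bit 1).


Huffman tree construction:
Step 1: Merge B(3) + H(12) = 15
Step 2: Merge (B+H)(15) + F(25) = 40
Step 3: Merge E(27) + ((B+H)+F)(40) = 67
Read each symbol's code off the tree from the root (left child = 0, right child = 1).

Codes:
  F: 11 (length 2)
  E: 0 (length 1)
  B: 100 (length 3)
  H: 101 (length 3)
Average code length: 122/67 = 1.8209 bits/symbol


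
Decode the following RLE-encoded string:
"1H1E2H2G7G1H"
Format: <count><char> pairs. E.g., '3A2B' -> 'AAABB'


Expanding each <count><char> pair:
  1H -> 'H'
  1E -> 'E'
  2H -> 'HH'
  2G -> 'GG'
  7G -> 'GGGGGGG'
  1H -> 'H'

Decoded = HEHHGGGGGGGGGH


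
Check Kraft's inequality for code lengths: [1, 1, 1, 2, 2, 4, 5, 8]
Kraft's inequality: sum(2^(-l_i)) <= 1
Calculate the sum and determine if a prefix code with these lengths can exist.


Sum = 2^(-1) + 2^(-1) + 2^(-1) + 2^(-2) + 2^(-2) + 2^(-4) + 2^(-5) + 2^(-8)
    = 0.5 + 0.5 + 0.5 + 0.25 + 0.25 + 0.0625 + 0.03125 + 0.00390625
    = 537/256 = 2.09765625
Since 2.09765625 > 1, Kraft's inequality is NOT satisfied.
A prefix code with these lengths CANNOT exist.

Kraft sum = 2.09765625. Not satisfied.


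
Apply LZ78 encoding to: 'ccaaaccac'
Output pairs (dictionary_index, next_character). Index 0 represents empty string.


LZ78 encoding steps:
Dictionary: {0: ''}
Step 1: w='' (idx 0), next='c' -> output (0, 'c'), add 'c' as idx 1
Step 2: w='c' (idx 1), next='a' -> output (1, 'a'), add 'ca' as idx 2
Step 3: w='' (idx 0), next='a' -> output (0, 'a'), add 'a' as idx 3
Step 4: w='a' (idx 3), next='c' -> output (3, 'c'), add 'ac' as idx 4
Step 5: w='ca' (idx 2), next='c' -> output (2, 'c'), add 'cac' as idx 5


Encoded: [(0, 'c'), (1, 'a'), (0, 'a'), (3, 'c'), (2, 'c')]


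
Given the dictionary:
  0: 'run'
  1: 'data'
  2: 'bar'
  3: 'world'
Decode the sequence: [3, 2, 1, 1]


Look up each index in the dictionary:
  3 -> 'world'
  2 -> 'bar'
  1 -> 'data'
  1 -> 'data'

Decoded: "world bar data data"


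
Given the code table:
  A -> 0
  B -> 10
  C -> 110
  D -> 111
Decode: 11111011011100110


Decoding:
111 -> D
110 -> C
110 -> C
111 -> D
0 -> A
0 -> A
110 -> C


Result: DCCDAAC


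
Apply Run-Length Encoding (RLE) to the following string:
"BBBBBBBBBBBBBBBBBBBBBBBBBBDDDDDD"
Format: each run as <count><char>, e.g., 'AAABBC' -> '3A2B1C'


Scanning runs left to right:
  i=0: run of 'B' x 26 -> '26B'
  i=26: run of 'D' x 6 -> '6D'

RLE = 26B6D


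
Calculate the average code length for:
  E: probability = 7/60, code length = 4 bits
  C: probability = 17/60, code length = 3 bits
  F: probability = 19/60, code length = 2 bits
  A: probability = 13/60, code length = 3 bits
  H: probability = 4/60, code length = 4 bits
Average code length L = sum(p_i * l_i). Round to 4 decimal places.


Weighted contributions p_i * l_i:
  E: (7/60) * 4 = 28/60
  C: (17/60) * 3 = 51/60
  F: (19/60) * 2 = 38/60
  A: (13/60) * 3 = 39/60
  H: (4/60) * 4 = 16/60
Sum = (28 + 51 + 38 + 39 + 16)/60 = 172/60

L = 172/60 = 2.8667 bits/symbol


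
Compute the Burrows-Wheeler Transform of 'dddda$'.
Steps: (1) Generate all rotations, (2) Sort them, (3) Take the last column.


Rotations (sorted):
  0: $dddda -> last char: a
  1: a$dddd -> last char: d
  2: da$ddd -> last char: d
  3: dda$dd -> last char: d
  4: ddda$d -> last char: d
  5: dddda$ -> last char: $


BWT = adddd$


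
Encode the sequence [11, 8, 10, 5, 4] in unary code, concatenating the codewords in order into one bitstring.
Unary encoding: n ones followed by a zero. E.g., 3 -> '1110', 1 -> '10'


Encode each number as n ones followed by a terminating 0:
  11 -> 111111111110 (12 bits)
  8 -> 111111110 (9 bits)
  10 -> 11111111110 (11 bits)
  5 -> 111110 (6 bits)
  4 -> 11110 (5 bits)
Total length = 12 + 9 + 11 + 6 + 5 = 43 bits.

Unary([11, 8, 10, 5, 4]) = 1111111111101111111101111111111011111011110 (43 bits)


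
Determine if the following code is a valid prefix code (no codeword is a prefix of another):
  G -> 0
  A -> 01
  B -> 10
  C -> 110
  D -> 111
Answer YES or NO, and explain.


Checking each pair (does one codeword prefix another?):
  G='0' vs A='01': prefix -- VIOLATION

NO -- this is NOT a valid prefix code. G (0) is a prefix of A (01).


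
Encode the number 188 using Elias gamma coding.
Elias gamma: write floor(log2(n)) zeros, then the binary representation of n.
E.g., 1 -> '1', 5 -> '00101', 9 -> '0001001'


num_bits = floor(log2(188)) + 1 = 8
leading_zeros = num_bits - 1 = 7
binary(188) = 10111100

Elias gamma(188) = '0000000' + '10111100' = 000000010111100 (15 bits)


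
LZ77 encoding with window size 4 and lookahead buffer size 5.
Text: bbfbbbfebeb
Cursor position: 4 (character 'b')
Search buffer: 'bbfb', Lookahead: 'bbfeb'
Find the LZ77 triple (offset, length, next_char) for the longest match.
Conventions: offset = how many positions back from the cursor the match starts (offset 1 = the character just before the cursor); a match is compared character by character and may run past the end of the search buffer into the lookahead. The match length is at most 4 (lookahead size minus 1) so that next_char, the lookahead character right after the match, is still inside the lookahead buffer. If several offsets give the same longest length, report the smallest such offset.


Try each offset into the search buffer:
  offset=1 (pos 3, char 'b'): match length 2
  offset=2 (pos 2, char 'f'): match length 0
  offset=3 (pos 1, char 'b'): match length 1
  offset=4 (pos 0, char 'b'): match length 3
Longest match has length 3 at offset 4.
next_char = character at position 4 + 3 = 7 -> 'e'

Best match: offset=4, length=3 (matching 'bbf' starting at position 0)
LZ77 triple: (4, 3, 'e')


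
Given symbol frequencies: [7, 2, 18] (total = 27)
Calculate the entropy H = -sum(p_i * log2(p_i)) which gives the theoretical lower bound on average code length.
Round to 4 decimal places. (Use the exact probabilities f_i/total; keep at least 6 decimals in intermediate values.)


Per-symbol terms -p_i * log2(p_i) with p_i = f_i/27:
  p = 7/27 = 0.259259: log2(p) = -1.947533, -p*log2(p) = 0.504916
  p = 2/27 = 0.074074: log2(p) = -3.754888, -p*log2(p) = 0.278140
  p = 18/27 = 0.666667: log2(p) = -0.584963, -p*log2(p) = 0.389975
H = 0.504916 + 0.278140 + 0.389975 = 1.173031

H = 1.173 bits/symbol


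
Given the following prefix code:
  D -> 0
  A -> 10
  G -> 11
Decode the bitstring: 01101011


Decoding step by step:
Bits 0 -> D
Bits 11 -> G
Bits 0 -> D
Bits 10 -> A
Bits 11 -> G


Decoded message: DGDAG


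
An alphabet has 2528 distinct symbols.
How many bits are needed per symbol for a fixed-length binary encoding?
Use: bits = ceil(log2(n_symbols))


log2(2528) = 11.3038
Bracket: 2^11 = 2048 < 2528 <= 2^12 = 4096
So ceil(log2(2528)) = 12

bits = ceil(log2(2528)) = ceil(11.3038) = 12 bits


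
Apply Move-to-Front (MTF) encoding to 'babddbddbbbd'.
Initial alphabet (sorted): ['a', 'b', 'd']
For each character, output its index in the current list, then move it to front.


MTF encoding:
'b': index 1 in ['a', 'b', 'd'] -> ['b', 'a', 'd']
'a': index 1 in ['b', 'a', 'd'] -> ['a', 'b', 'd']
'b': index 1 in ['a', 'b', 'd'] -> ['b', 'a', 'd']
'd': index 2 in ['b', 'a', 'd'] -> ['d', 'b', 'a']
'd': index 0 in ['d', 'b', 'a'] -> ['d', 'b', 'a']
'b': index 1 in ['d', 'b', 'a'] -> ['b', 'd', 'a']
'd': index 1 in ['b', 'd', 'a'] -> ['d', 'b', 'a']
'd': index 0 in ['d', 'b', 'a'] -> ['d', 'b', 'a']
'b': index 1 in ['d', 'b', 'a'] -> ['b', 'd', 'a']
'b': index 0 in ['b', 'd', 'a'] -> ['b', 'd', 'a']
'b': index 0 in ['b', 'd', 'a'] -> ['b', 'd', 'a']
'd': index 1 in ['b', 'd', 'a'] -> ['d', 'b', 'a']


Output: [1, 1, 1, 2, 0, 1, 1, 0, 1, 0, 0, 1]


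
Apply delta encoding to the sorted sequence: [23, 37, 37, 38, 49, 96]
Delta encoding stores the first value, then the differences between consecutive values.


First value: 23
Deltas:
  37 - 23 = 14
  37 - 37 = 0
  38 - 37 = 1
  49 - 38 = 11
  96 - 49 = 47


Delta encoded: [23, 14, 0, 1, 11, 47]


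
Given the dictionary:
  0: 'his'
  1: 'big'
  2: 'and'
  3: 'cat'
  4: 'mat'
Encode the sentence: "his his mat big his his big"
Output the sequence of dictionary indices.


Look up each word in the dictionary:
  'his' -> 0
  'his' -> 0
  'mat' -> 4
  'big' -> 1
  'his' -> 0
  'his' -> 0
  'big' -> 1

Encoded: [0, 0, 4, 1, 0, 0, 1]


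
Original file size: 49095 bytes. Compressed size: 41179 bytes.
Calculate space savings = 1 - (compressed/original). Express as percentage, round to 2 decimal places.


ratio = compressed/original = 41179/49095 = 0.838762
savings = 1 - ratio = 1 - 0.838762 = 0.161238
as a percentage: 0.161238 * 100 = 16.12%

Space savings = 1 - 41179/49095 = 16.12%


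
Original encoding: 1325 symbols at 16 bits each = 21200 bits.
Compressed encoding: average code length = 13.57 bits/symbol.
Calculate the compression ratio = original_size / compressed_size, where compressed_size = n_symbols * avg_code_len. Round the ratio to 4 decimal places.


original_size = n_symbols * orig_bits = 1325 * 16 = 21200 bits
compressed_size = n_symbols * avg_code_len = 1325 * 13.57 = 17980.25 bits
ratio = original_size / compressed_size = 21200 / 17980.25 = 1.1791

Compression ratio = 1.1791


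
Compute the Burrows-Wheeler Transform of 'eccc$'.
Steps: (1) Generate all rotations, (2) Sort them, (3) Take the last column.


Rotations (sorted):
  0: $eccc -> last char: c
  1: c$ecc -> last char: c
  2: cc$ec -> last char: c
  3: ccc$e -> last char: e
  4: eccc$ -> last char: $


BWT = ccce$


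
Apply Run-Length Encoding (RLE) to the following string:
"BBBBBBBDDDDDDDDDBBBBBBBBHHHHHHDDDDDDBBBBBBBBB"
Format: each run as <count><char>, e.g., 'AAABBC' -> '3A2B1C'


Scanning runs left to right:
  i=0: run of 'B' x 7 -> '7B'
  i=7: run of 'D' x 9 -> '9D'
  i=16: run of 'B' x 8 -> '8B'
  i=24: run of 'H' x 6 -> '6H'
  i=30: run of 'D' x 6 -> '6D'
  i=36: run of 'B' x 9 -> '9B'

RLE = 7B9D8B6H6D9B


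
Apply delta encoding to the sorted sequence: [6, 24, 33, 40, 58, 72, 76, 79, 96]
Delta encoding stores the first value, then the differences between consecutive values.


First value: 6
Deltas:
  24 - 6 = 18
  33 - 24 = 9
  40 - 33 = 7
  58 - 40 = 18
  72 - 58 = 14
  76 - 72 = 4
  79 - 76 = 3
  96 - 79 = 17


Delta encoded: [6, 18, 9, 7, 18, 14, 4, 3, 17]


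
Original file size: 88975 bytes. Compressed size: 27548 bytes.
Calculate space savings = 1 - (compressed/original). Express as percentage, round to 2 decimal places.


ratio = compressed/original = 27548/88975 = 0.309615
savings = 1 - ratio = 1 - 0.309615 = 0.690385
as a percentage: 0.690385 * 100 = 69.04%

Space savings = 1 - 27548/88975 = 69.04%


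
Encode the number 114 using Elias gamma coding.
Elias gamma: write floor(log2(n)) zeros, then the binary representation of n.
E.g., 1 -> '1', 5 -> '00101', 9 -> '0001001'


num_bits = floor(log2(114)) + 1 = 7
leading_zeros = num_bits - 1 = 6
binary(114) = 1110010

Elias gamma(114) = '000000' + '1110010' = 0000001110010 (13 bits)


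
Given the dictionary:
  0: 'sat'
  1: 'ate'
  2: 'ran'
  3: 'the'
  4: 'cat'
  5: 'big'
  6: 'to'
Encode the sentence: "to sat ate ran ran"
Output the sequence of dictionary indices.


Look up each word in the dictionary:
  'to' -> 6
  'sat' -> 0
  'ate' -> 1
  'ran' -> 2
  'ran' -> 2

Encoded: [6, 0, 1, 2, 2]


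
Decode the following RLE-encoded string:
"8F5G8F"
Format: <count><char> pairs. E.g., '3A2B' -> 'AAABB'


Expanding each <count><char> pair:
  8F -> 'FFFFFFFF'
  5G -> 'GGGGG'
  8F -> 'FFFFFFFF'

Decoded = FFFFFFFFGGGGGFFFFFFFF


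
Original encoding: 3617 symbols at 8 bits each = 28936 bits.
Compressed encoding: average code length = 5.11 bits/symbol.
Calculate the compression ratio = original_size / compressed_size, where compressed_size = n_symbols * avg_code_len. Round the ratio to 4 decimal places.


original_size = n_symbols * orig_bits = 3617 * 8 = 28936 bits
compressed_size = n_symbols * avg_code_len = 3617 * 5.11 = 18482.87 bits
ratio = original_size / compressed_size = 28936 / 18482.87 = 1.5656

Compression ratio = 1.5656


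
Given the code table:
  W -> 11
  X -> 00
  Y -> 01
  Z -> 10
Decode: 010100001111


Decoding:
01 -> Y
01 -> Y
00 -> X
00 -> X
11 -> W
11 -> W


Result: YYXXWW


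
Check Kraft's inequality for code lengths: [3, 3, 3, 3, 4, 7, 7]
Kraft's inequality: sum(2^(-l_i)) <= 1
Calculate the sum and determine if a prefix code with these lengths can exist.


Sum = 2^(-3) + 2^(-3) + 2^(-3) + 2^(-3) + 2^(-4) + 2^(-7) + 2^(-7)
    = 0.125 + 0.125 + 0.125 + 0.125 + 0.0625 + 0.0078125 + 0.0078125
    = 74/128 = 0.578125
Since 0.578125 <= 1, Kraft's inequality IS satisfied.
A prefix code with these lengths CAN exist.

Kraft sum = 0.578125. Satisfied.


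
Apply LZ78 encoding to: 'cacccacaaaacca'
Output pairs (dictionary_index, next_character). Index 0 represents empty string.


LZ78 encoding steps:
Dictionary: {0: ''}
Step 1: w='' (idx 0), next='c' -> output (0, 'c'), add 'c' as idx 1
Step 2: w='' (idx 0), next='a' -> output (0, 'a'), add 'a' as idx 2
Step 3: w='c' (idx 1), next='c' -> output (1, 'c'), add 'cc' as idx 3
Step 4: w='c' (idx 1), next='a' -> output (1, 'a'), add 'ca' as idx 4
Step 5: w='ca' (idx 4), next='a' -> output (4, 'a'), add 'caa' as idx 5
Step 6: w='a' (idx 2), next='a' -> output (2, 'a'), add 'aa' as idx 6
Step 7: w='cc' (idx 3), next='a' -> output (3, 'a'), add 'cca' as idx 7


Encoded: [(0, 'c'), (0, 'a'), (1, 'c'), (1, 'a'), (4, 'a'), (2, 'a'), (3, 'a')]


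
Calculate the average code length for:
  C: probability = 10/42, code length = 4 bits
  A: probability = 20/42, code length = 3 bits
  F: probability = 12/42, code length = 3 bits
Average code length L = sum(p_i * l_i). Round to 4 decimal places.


Weighted contributions p_i * l_i:
  C: (10/42) * 4 = 40/42
  A: (20/42) * 3 = 60/42
  F: (12/42) * 3 = 36/42
Sum = (40 + 60 + 36)/42 = 136/42

L = 136/42 = 3.2381 bits/symbol


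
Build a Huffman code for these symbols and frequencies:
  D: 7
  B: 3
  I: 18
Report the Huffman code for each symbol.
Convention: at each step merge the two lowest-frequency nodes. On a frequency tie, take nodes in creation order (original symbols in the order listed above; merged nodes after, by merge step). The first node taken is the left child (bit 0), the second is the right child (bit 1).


Huffman tree construction:
Step 1: Merge B(3) + D(7) = 10
Step 2: Merge (B+D)(10) + I(18) = 28
Read each symbol's code off the tree from the root (left child = 0, right child = 1).

Codes:
  D: 01 (length 2)
  B: 00 (length 2)
  I: 1 (length 1)
Average code length: 38/28 = 1.3571 bits/symbol


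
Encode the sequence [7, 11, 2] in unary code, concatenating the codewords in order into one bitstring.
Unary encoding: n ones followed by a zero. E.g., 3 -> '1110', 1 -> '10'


Encode each number as n ones followed by a terminating 0:
  7 -> 11111110 (8 bits)
  11 -> 111111111110 (12 bits)
  2 -> 110 (3 bits)
Total length = 8 + 12 + 3 = 23 bits.

Unary([7, 11, 2]) = 11111110111111111110110 (23 bits)


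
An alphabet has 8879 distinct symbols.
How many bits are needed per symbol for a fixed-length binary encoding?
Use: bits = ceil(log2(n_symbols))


log2(8879) = 13.1162
Bracket: 2^13 = 8192 < 8879 <= 2^14 = 16384
So ceil(log2(8879)) = 14

bits = ceil(log2(8879)) = ceil(13.1162) = 14 bits


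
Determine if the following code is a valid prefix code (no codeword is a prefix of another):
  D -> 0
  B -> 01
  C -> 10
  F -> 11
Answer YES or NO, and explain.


Checking each pair (does one codeword prefix another?):
  D='0' vs B='01': prefix -- VIOLATION

NO -- this is NOT a valid prefix code. D (0) is a prefix of B (01).


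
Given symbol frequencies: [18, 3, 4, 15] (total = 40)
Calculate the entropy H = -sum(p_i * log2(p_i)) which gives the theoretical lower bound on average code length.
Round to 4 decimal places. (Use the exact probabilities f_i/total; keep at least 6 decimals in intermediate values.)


Per-symbol terms -p_i * log2(p_i) with p_i = f_i/40:
  p = 18/40 = 0.450000: log2(p) = -1.152003, -p*log2(p) = 0.518401
  p = 3/40 = 0.075000: log2(p) = -3.736966, -p*log2(p) = 0.280272
  p = 4/40 = 0.100000: log2(p) = -3.321928, -p*log2(p) = 0.332193
  p = 15/40 = 0.375000: log2(p) = -1.415037, -p*log2(p) = 0.530639
H = 0.518401 + 0.280272 + 0.332193 + 0.530639 = 1.661505

H = 1.6615 bits/symbol


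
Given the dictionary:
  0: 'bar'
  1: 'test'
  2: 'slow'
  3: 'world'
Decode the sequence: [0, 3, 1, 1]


Look up each index in the dictionary:
  0 -> 'bar'
  3 -> 'world'
  1 -> 'test'
  1 -> 'test'

Decoded: "bar world test test"


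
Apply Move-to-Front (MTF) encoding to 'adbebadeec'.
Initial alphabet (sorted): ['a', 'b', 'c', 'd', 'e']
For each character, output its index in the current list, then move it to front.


MTF encoding:
'a': index 0 in ['a', 'b', 'c', 'd', 'e'] -> ['a', 'b', 'c', 'd', 'e']
'd': index 3 in ['a', 'b', 'c', 'd', 'e'] -> ['d', 'a', 'b', 'c', 'e']
'b': index 2 in ['d', 'a', 'b', 'c', 'e'] -> ['b', 'd', 'a', 'c', 'e']
'e': index 4 in ['b', 'd', 'a', 'c', 'e'] -> ['e', 'b', 'd', 'a', 'c']
'b': index 1 in ['e', 'b', 'd', 'a', 'c'] -> ['b', 'e', 'd', 'a', 'c']
'a': index 3 in ['b', 'e', 'd', 'a', 'c'] -> ['a', 'b', 'e', 'd', 'c']
'd': index 3 in ['a', 'b', 'e', 'd', 'c'] -> ['d', 'a', 'b', 'e', 'c']
'e': index 3 in ['d', 'a', 'b', 'e', 'c'] -> ['e', 'd', 'a', 'b', 'c']
'e': index 0 in ['e', 'd', 'a', 'b', 'c'] -> ['e', 'd', 'a', 'b', 'c']
'c': index 4 in ['e', 'd', 'a', 'b', 'c'] -> ['c', 'e', 'd', 'a', 'b']


Output: [0, 3, 2, 4, 1, 3, 3, 3, 0, 4]


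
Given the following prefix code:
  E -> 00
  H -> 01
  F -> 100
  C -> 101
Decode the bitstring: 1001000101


Decoding step by step:
Bits 100 -> F
Bits 100 -> F
Bits 01 -> H
Bits 01 -> H


Decoded message: FFHH


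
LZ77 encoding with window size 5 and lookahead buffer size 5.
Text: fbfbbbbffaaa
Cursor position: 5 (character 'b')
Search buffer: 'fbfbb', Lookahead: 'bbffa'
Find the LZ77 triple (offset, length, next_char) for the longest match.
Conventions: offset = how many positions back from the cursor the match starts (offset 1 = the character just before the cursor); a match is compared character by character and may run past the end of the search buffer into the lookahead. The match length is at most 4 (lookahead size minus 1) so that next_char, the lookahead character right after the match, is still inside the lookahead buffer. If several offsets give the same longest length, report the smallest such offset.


Try each offset into the search buffer:
  offset=1 (pos 4, char 'b'): match length 2
  offset=2 (pos 3, char 'b'): match length 2
  offset=3 (pos 2, char 'f'): match length 0
  offset=4 (pos 1, char 'b'): match length 1
  offset=5 (pos 0, char 'f'): match length 0
Longest match has length 2, found at offsets 1, 2; take the smallest, offset 1.
next_char = character at position 5 + 2 = 7 -> 'f'

Best match: offset=1, length=2 (matching 'bb' starting at position 4)
LZ77 triple: (1, 2, 'f')


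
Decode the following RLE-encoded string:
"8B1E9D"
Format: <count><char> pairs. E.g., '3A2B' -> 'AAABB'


Expanding each <count><char> pair:
  8B -> 'BBBBBBBB'
  1E -> 'E'
  9D -> 'DDDDDDDDD'

Decoded = BBBBBBBBEDDDDDDDDD


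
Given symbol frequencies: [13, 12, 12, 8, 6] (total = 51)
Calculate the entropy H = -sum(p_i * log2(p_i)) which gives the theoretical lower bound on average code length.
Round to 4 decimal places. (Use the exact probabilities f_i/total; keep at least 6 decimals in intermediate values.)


Per-symbol terms -p_i * log2(p_i) with p_i = f_i/51:
  p = 13/51 = 0.254902: log2(p) = -1.971986, -p*log2(p) = 0.502663
  p = 12/51 = 0.235294: log2(p) = -2.087463, -p*log2(p) = 0.491168
  p = 12/51 = 0.235294: log2(p) = -2.087463, -p*log2(p) = 0.491168
  p = 8/51 = 0.156863: log2(p) = -2.672425, -p*log2(p) = 0.419204
  p = 6/51 = 0.117647: log2(p) = -3.087463, -p*log2(p) = 0.363231
H = 0.502663 + 0.491168 + 0.491168 + 0.419204 + 0.363231 = 2.267434

H = 2.2674 bits/symbol


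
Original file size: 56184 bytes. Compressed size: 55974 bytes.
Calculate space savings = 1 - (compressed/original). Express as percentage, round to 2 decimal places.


ratio = compressed/original = 55974/56184 = 0.996262
savings = 1 - ratio = 1 - 0.996262 = 0.003738
as a percentage: 0.003738 * 100 = 0.37%

Space savings = 1 - 55974/56184 = 0.37%


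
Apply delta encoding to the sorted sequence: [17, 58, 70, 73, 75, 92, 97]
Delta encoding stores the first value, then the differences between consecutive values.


First value: 17
Deltas:
  58 - 17 = 41
  70 - 58 = 12
  73 - 70 = 3
  75 - 73 = 2
  92 - 75 = 17
  97 - 92 = 5


Delta encoded: [17, 41, 12, 3, 2, 17, 5]


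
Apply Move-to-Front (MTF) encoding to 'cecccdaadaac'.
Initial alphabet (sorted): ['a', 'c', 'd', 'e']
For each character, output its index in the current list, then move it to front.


MTF encoding:
'c': index 1 in ['a', 'c', 'd', 'e'] -> ['c', 'a', 'd', 'e']
'e': index 3 in ['c', 'a', 'd', 'e'] -> ['e', 'c', 'a', 'd']
'c': index 1 in ['e', 'c', 'a', 'd'] -> ['c', 'e', 'a', 'd']
'c': index 0 in ['c', 'e', 'a', 'd'] -> ['c', 'e', 'a', 'd']
'c': index 0 in ['c', 'e', 'a', 'd'] -> ['c', 'e', 'a', 'd']
'd': index 3 in ['c', 'e', 'a', 'd'] -> ['d', 'c', 'e', 'a']
'a': index 3 in ['d', 'c', 'e', 'a'] -> ['a', 'd', 'c', 'e']
'a': index 0 in ['a', 'd', 'c', 'e'] -> ['a', 'd', 'c', 'e']
'd': index 1 in ['a', 'd', 'c', 'e'] -> ['d', 'a', 'c', 'e']
'a': index 1 in ['d', 'a', 'c', 'e'] -> ['a', 'd', 'c', 'e']
'a': index 0 in ['a', 'd', 'c', 'e'] -> ['a', 'd', 'c', 'e']
'c': index 2 in ['a', 'd', 'c', 'e'] -> ['c', 'a', 'd', 'e']


Output: [1, 3, 1, 0, 0, 3, 3, 0, 1, 1, 0, 2]
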